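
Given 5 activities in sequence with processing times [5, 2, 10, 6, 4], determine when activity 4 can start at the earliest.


Activity 4 starts after activities 1 through 3 complete.
Predecessor durations: [5, 2, 10]
ES = 5 + 2 + 10 = 17

17


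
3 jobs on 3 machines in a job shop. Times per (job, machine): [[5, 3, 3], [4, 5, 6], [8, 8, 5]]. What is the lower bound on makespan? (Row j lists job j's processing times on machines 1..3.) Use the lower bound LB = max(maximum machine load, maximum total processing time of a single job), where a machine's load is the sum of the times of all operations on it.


Machine loads:
  Machine 1: 5 + 4 + 8 = 17
  Machine 2: 3 + 5 + 8 = 16
  Machine 3: 3 + 6 + 5 = 14
Max machine load = 17
Job totals:
  Job 1: 11
  Job 2: 15
  Job 3: 21
Max job total = 21
Lower bound = max(17, 21) = 21

21


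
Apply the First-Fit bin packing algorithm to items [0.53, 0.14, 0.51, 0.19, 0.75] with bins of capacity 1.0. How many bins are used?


Place items sequentially using First-Fit:
  Item 0.53 -> new Bin 1
  Item 0.14 -> Bin 1 (now 0.67)
  Item 0.51 -> new Bin 2
  Item 0.19 -> Bin 1 (now 0.86)
  Item 0.75 -> new Bin 3
Total bins used = 3

3


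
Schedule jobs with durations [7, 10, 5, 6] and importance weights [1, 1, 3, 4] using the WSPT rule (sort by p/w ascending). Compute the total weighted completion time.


Compute p/w ratios and sort ascending (WSPT): [(6, 4), (5, 3), (7, 1), (10, 1)]
Compute weighted completion times:
  Job (p=6,w=4): C=6, w*C=4*6=24
  Job (p=5,w=3): C=11, w*C=3*11=33
  Job (p=7,w=1): C=18, w*C=1*18=18
  Job (p=10,w=1): C=28, w*C=1*28=28
Total weighted completion time = 103

103


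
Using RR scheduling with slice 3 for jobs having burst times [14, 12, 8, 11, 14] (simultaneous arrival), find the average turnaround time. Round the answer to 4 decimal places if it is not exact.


Time quantum = 3
Execution trace:
  J1 runs 3 units, time = 3
  J2 runs 3 units, time = 6
  J3 runs 3 units, time = 9
  J4 runs 3 units, time = 12
  J5 runs 3 units, time = 15
  J1 runs 3 units, time = 18
  J2 runs 3 units, time = 21
  J3 runs 3 units, time = 24
  J4 runs 3 units, time = 27
  J5 runs 3 units, time = 30
  J1 runs 3 units, time = 33
  J2 runs 3 units, time = 36
  J3 runs 2 units, time = 38
  J4 runs 3 units, time = 41
  J5 runs 3 units, time = 44
  J1 runs 3 units, time = 47
  J2 runs 3 units, time = 50
  J4 runs 2 units, time = 52
  J5 runs 3 units, time = 55
  J1 runs 2 units, time = 57
  J5 runs 2 units, time = 59
Finish times: [57, 50, 38, 52, 59]
Average turnaround = 256/5 = 51.2

51.2


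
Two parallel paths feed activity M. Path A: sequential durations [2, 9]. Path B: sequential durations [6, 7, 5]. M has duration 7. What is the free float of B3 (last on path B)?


ES(B3) = sum of predecessors on chain B = 13
EF(B3) = ES + duration = 13 + 5 = 18
Successor of B3 is M. ES(M) = max(sum(A), sum(B)) = max(11, 18) = 18
Free float = ES(successor) - EF(current) = 18 - 18 = 0

0


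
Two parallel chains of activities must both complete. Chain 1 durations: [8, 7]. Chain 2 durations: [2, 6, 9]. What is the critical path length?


Path A total = 8 + 7 = 15
Path B total = 2 + 6 + 9 = 17
Critical path = longest path = max(15, 17) = 17

17


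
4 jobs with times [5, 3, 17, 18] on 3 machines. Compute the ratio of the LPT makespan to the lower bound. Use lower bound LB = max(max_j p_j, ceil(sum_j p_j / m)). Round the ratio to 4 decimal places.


LPT order: [18, 17, 5, 3]
Machine loads after assignment: [18, 17, 8]
LPT makespan = 18
Lower bound = max(max_job, ceil(total/3)) = max(18, 15) = 18
Ratio = 18 / 18 = 1.0

1.0


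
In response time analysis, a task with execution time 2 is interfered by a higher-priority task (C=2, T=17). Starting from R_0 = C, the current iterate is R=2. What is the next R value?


R_next = C + ceil(R_prev / T_hp) * C_hp
ceil(2 / 17) = ceil(0.1176) = 1
Interference = 1 * 2 = 2
R_next = 2 + 2 = 4

4


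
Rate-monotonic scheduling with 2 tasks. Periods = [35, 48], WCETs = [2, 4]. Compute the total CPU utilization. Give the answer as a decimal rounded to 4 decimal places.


Compute individual utilizations (exact fractions):
  Task 1: C/T = 2/35 (approx. 0.0571)
  Task 2: C/T = 4/48 = 1/12 (approx. 0.0833)
Total utilization U = 2/35 + 1/12 = 59/420
Rounded to 4 decimal places: U = 0.1405
RM (Liu & Layland) bound for 2 tasks = 0.828427; compare with U = 59/420 (approx. 0.140476)
U <= bound, so schedulable by RM sufficient condition.

0.1405


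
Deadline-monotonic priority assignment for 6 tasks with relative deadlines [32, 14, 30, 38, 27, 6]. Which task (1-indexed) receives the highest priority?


Sort tasks by relative deadline (ascending):
  Task 6: deadline = 6
  Task 2: deadline = 14
  Task 5: deadline = 27
  Task 3: deadline = 30
  Task 1: deadline = 32
  Task 4: deadline = 38
Priority order (highest first): [6, 2, 5, 3, 1, 4]
Highest priority task = 6

6


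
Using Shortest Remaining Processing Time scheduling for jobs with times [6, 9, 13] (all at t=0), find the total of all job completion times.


Since all jobs arrive at t=0, SRPT equals SPT ordering.
SPT order: [6, 9, 13]
Completion times:
  Job 1: p=6, C=6
  Job 2: p=9, C=15
  Job 3: p=13, C=28
Total completion time = 6 + 15 + 28 = 49

49


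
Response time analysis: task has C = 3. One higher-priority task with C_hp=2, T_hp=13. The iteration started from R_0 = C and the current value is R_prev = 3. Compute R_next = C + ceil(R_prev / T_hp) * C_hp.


R_next = C + ceil(R_prev / T_hp) * C_hp
ceil(3 / 13) = ceil(0.2308) = 1
Interference = 1 * 2 = 2
R_next = 3 + 2 = 5

5


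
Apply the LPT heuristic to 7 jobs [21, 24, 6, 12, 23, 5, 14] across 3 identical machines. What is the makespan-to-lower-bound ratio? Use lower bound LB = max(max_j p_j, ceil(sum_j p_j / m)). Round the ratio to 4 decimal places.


LPT order: [24, 23, 21, 14, 12, 6, 5]
Machine loads after assignment: [35, 35, 35]
LPT makespan = 35
Lower bound = max(max_job, ceil(total/3)) = max(24, 35) = 35
Ratio = 35 / 35 = 1.0

1.0


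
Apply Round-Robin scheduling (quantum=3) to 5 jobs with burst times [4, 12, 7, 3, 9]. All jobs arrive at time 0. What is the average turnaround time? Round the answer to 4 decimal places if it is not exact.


Time quantum = 3
Execution trace:
  J1 runs 3 units, time = 3
  J2 runs 3 units, time = 6
  J3 runs 3 units, time = 9
  J4 runs 3 units, time = 12
  J5 runs 3 units, time = 15
  J1 runs 1 units, time = 16
  J2 runs 3 units, time = 19
  J3 runs 3 units, time = 22
  J5 runs 3 units, time = 25
  J2 runs 3 units, time = 28
  J3 runs 1 units, time = 29
  J5 runs 3 units, time = 32
  J2 runs 3 units, time = 35
Finish times: [16, 35, 29, 12, 32]
Average turnaround = 124/5 = 24.8

24.8


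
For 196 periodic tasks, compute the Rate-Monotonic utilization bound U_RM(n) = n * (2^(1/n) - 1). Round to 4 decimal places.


Compute 2^(1/196) = 1.0035427259
Subtract 1: 1.0035427259 - 1 = 0.0035427259
Multiply by n: 196 * 0.0035427259 = 0.6943742764
Round to 4 dp: 0.6944

0.6944


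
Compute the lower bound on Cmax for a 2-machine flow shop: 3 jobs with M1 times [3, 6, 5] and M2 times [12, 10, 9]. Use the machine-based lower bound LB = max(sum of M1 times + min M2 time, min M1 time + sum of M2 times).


LB1 = sum(M1 times) + min(M2 times) = 14 + 9 = 23
LB2 = min(M1 times) + sum(M2 times) = 3 + 31 = 34
Lower bound = max(LB1, LB2) = max(23, 34) = 34

34


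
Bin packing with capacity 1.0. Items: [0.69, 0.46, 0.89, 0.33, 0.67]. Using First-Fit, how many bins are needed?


Place items sequentially using First-Fit:
  Item 0.69 -> new Bin 1
  Item 0.46 -> new Bin 2
  Item 0.89 -> new Bin 3
  Item 0.33 -> Bin 2 (now 0.79)
  Item 0.67 -> new Bin 4
Total bins used = 4

4


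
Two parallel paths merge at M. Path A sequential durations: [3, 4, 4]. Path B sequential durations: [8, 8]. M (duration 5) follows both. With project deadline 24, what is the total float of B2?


Forward pass: ES(B2) = sum of predecessors on chain B = 8
EF = ES + duration = 8 + 8 = 16
Backward pass: LF(M) = deadline = 24; LS(M) = 24 - 5 = 19
LF(B2) = LS(M) - sum(successors on chain B) = 19 - 0 = 19
LS = LF - duration = 19 - 8 = 11
Total float = LS - ES = 11 - 8 = 3

3


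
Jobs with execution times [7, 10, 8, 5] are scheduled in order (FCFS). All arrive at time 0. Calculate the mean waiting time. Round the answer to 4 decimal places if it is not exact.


FCFS order (as given): [7, 10, 8, 5]
Waiting times:
  Job 1: wait = 0
  Job 2: wait = 7
  Job 3: wait = 17
  Job 4: wait = 25
Sum of waiting times = 49
Average waiting time = 49/4 = 12.25

12.25


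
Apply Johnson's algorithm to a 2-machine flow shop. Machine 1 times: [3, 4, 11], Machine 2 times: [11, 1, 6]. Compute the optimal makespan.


Apply Johnson's rule:
  Group 1 (a <= b): [(1, 3, 11)]
  Group 2 (a > b): [(3, 11, 6), (2, 4, 1)]
Optimal job order: [1, 3, 2]
Schedule:
  Job 1: M1 done at 3, M2 done at 14
  Job 3: M1 done at 14, M2 done at 20
  Job 2: M1 done at 18, M2 done at 21
Makespan = 21

21


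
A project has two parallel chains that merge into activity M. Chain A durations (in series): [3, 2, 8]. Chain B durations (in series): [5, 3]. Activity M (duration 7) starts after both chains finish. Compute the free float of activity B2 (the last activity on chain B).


ES(B2) = sum of predecessors on chain B = 5
EF(B2) = ES + duration = 5 + 3 = 8
Successor of B2 is M. ES(M) = max(sum(A), sum(B)) = max(13, 8) = 13
Free float = ES(successor) - EF(current) = 13 - 8 = 5

5


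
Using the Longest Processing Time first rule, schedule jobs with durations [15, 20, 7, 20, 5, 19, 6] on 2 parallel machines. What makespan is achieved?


Sort jobs in decreasing order (LPT): [20, 20, 19, 15, 7, 6, 5]
Assign each job to the least loaded machine:
  Machine 1: jobs [20, 19, 6], load = 45
  Machine 2: jobs [20, 15, 7, 5], load = 47
Makespan = max load = 47

47


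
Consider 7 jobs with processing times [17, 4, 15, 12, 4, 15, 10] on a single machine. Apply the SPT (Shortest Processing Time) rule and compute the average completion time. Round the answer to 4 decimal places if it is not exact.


Sort jobs by processing time (SPT order): [4, 4, 10, 12, 15, 15, 17]
Compute completion times sequentially:
  Job 1: processing = 4, completes at 4
  Job 2: processing = 4, completes at 8
  Job 3: processing = 10, completes at 18
  Job 4: processing = 12, completes at 30
  Job 5: processing = 15, completes at 45
  Job 6: processing = 15, completes at 60
  Job 7: processing = 17, completes at 77
Sum of completion times = 242
Average completion time = 242/7 = 34.5714

34.5714


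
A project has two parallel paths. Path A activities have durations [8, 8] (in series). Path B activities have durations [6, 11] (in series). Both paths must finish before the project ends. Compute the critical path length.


Path A total = 8 + 8 = 16
Path B total = 6 + 11 = 17
Critical path = longest path = max(16, 17) = 17

17


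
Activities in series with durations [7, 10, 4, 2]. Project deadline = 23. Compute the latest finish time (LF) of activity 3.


LF(activity 3) = deadline - sum of successor durations
Successors: activities 4 through 4 with durations [2]
Sum of successor durations = 2
LF = 23 - 2 = 21

21


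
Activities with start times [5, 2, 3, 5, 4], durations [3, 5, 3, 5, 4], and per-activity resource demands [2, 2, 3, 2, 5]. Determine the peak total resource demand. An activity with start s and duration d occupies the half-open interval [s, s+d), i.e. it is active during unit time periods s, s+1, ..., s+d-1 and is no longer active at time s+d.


Each activity i is active on [start_i, start_i + duration_i).
Compute total resource usage per time slot:
  t=0: active resources = [], total = 0
  t=1: active resources = [], total = 0
  t=2: active resources = [2], total = 2
  t=3: active resources = [2, 3], total = 5
  t=4: active resources = [2, 3, 5], total = 10
  t=5: active resources = [2, 2, 3, 2, 5], total = 14
  t=6: active resources = [2, 2, 2, 5], total = 11
  t=7: active resources = [2, 2, 5], total = 9
  t=8: active resources = [2], total = 2
  t=9: active resources = [2], total = 2
Peak resource demand = 14

14


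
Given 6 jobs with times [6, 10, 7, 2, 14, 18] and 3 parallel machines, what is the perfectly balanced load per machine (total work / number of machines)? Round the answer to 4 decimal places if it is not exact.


Total processing time = 6 + 10 + 7 + 2 + 14 + 18 = 57
Number of machines = 3
Ideal balanced load = 57 / 3 = 19.0

19.0


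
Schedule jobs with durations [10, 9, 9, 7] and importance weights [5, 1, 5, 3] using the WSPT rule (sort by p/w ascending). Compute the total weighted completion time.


Compute p/w ratios and sort ascending (WSPT): [(9, 5), (10, 5), (7, 3), (9, 1)]
Compute weighted completion times:
  Job (p=9,w=5): C=9, w*C=5*9=45
  Job (p=10,w=5): C=19, w*C=5*19=95
  Job (p=7,w=3): C=26, w*C=3*26=78
  Job (p=9,w=1): C=35, w*C=1*35=35
Total weighted completion time = 253

253


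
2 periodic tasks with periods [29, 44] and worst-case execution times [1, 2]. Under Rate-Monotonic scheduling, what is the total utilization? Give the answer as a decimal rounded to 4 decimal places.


Compute individual utilizations (exact fractions):
  Task 1: C/T = 1/29 (approx. 0.0345)
  Task 2: C/T = 2/44 = 1/22 (approx. 0.0455)
Total utilization U = 1/29 + 1/22 = 51/638
Rounded to 4 decimal places: U = 0.0799
RM (Liu & Layland) bound for 2 tasks = 0.828427; compare with U = 51/638 (approx. 0.079937)
U <= bound, so schedulable by RM sufficient condition.

0.0799


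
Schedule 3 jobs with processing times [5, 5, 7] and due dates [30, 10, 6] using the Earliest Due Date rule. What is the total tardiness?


Sort by due date (EDD order): [(7, 6), (5, 10), (5, 30)]
Compute completion times and tardiness:
  Job 1: p=7, d=6, C=7, tardiness=max(0,7-6)=1
  Job 2: p=5, d=10, C=12, tardiness=max(0,12-10)=2
  Job 3: p=5, d=30, C=17, tardiness=max(0,17-30)=0
Total tardiness = 3

3


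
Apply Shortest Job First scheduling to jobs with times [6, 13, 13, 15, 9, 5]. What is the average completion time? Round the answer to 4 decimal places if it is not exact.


SJF order (ascending): [5, 6, 9, 13, 13, 15]
Completion times:
  Job 1: burst=5, C=5
  Job 2: burst=6, C=11
  Job 3: burst=9, C=20
  Job 4: burst=13, C=33
  Job 5: burst=13, C=46
  Job 6: burst=15, C=61
Average completion = 176/6 = 29.3333

29.3333


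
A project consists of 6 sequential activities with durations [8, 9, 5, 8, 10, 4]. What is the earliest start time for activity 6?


Activity 6 starts after activities 1 through 5 complete.
Predecessor durations: [8, 9, 5, 8, 10]
ES = 8 + 9 + 5 + 8 + 10 = 40

40


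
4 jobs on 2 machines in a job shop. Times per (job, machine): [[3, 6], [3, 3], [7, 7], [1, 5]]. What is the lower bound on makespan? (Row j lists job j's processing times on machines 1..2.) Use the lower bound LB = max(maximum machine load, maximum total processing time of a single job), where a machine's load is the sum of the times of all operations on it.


Machine loads:
  Machine 1: 3 + 3 + 7 + 1 = 14
  Machine 2: 6 + 3 + 7 + 5 = 21
Max machine load = 21
Job totals:
  Job 1: 9
  Job 2: 6
  Job 3: 14
  Job 4: 6
Max job total = 14
Lower bound = max(21, 14) = 21

21


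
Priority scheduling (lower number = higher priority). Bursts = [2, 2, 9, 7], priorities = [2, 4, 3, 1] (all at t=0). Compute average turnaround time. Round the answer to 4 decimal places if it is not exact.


Sort by priority (ascending = highest first):
Order: [(1, 7), (2, 2), (3, 9), (4, 2)]
Completion times:
  Priority 1, burst=7, C=7
  Priority 2, burst=2, C=9
  Priority 3, burst=9, C=18
  Priority 4, burst=2, C=20
Average turnaround = 54/4 = 13.5

13.5


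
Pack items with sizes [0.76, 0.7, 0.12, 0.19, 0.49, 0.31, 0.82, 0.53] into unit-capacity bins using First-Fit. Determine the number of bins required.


Place items sequentially using First-Fit:
  Item 0.76 -> new Bin 1
  Item 0.7 -> new Bin 2
  Item 0.12 -> Bin 1 (now 0.88)
  Item 0.19 -> Bin 2 (now 0.89)
  Item 0.49 -> new Bin 3
  Item 0.31 -> Bin 3 (now 0.8)
  Item 0.82 -> new Bin 4
  Item 0.53 -> new Bin 5
Total bins used = 5

5


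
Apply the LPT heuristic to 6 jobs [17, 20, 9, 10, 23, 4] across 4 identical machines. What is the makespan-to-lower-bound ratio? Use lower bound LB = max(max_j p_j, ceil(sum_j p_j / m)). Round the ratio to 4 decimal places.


LPT order: [23, 20, 17, 10, 9, 4]
Machine loads after assignment: [23, 20, 21, 19]
LPT makespan = 23
Lower bound = max(max_job, ceil(total/4)) = max(23, 21) = 23
Ratio = 23 / 23 = 1.0

1.0


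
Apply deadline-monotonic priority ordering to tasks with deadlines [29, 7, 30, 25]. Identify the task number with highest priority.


Sort tasks by relative deadline (ascending):
  Task 2: deadline = 7
  Task 4: deadline = 25
  Task 1: deadline = 29
  Task 3: deadline = 30
Priority order (highest first): [2, 4, 1, 3]
Highest priority task = 2

2


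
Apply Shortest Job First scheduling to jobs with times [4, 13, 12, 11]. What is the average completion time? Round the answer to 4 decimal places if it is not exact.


SJF order (ascending): [4, 11, 12, 13]
Completion times:
  Job 1: burst=4, C=4
  Job 2: burst=11, C=15
  Job 3: burst=12, C=27
  Job 4: burst=13, C=40
Average completion = 86/4 = 21.5

21.5


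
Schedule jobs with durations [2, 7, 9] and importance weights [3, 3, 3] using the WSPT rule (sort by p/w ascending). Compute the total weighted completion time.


Compute p/w ratios and sort ascending (WSPT): [(2, 3), (7, 3), (9, 3)]
Compute weighted completion times:
  Job (p=2,w=3): C=2, w*C=3*2=6
  Job (p=7,w=3): C=9, w*C=3*9=27
  Job (p=9,w=3): C=18, w*C=3*18=54
Total weighted completion time = 87

87


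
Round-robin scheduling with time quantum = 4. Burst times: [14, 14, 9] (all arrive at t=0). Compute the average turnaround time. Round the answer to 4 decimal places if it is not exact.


Time quantum = 4
Execution trace:
  J1 runs 4 units, time = 4
  J2 runs 4 units, time = 8
  J3 runs 4 units, time = 12
  J1 runs 4 units, time = 16
  J2 runs 4 units, time = 20
  J3 runs 4 units, time = 24
  J1 runs 4 units, time = 28
  J2 runs 4 units, time = 32
  J3 runs 1 units, time = 33
  J1 runs 2 units, time = 35
  J2 runs 2 units, time = 37
Finish times: [35, 37, 33]
Average turnaround = 105/3 = 35.0

35.0


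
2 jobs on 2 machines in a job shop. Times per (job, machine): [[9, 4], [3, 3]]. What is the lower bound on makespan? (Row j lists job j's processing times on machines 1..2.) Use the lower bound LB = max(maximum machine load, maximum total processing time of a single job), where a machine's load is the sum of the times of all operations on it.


Machine loads:
  Machine 1: 9 + 3 = 12
  Machine 2: 4 + 3 = 7
Max machine load = 12
Job totals:
  Job 1: 13
  Job 2: 6
Max job total = 13
Lower bound = max(12, 13) = 13

13


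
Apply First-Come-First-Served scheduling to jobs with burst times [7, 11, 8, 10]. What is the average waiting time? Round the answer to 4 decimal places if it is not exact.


FCFS order (as given): [7, 11, 8, 10]
Waiting times:
  Job 1: wait = 0
  Job 2: wait = 7
  Job 3: wait = 18
  Job 4: wait = 26
Sum of waiting times = 51
Average waiting time = 51/4 = 12.75

12.75


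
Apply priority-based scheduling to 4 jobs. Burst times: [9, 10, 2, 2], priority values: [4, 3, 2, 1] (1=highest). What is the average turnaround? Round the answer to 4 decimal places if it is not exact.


Sort by priority (ascending = highest first):
Order: [(1, 2), (2, 2), (3, 10), (4, 9)]
Completion times:
  Priority 1, burst=2, C=2
  Priority 2, burst=2, C=4
  Priority 3, burst=10, C=14
  Priority 4, burst=9, C=23
Average turnaround = 43/4 = 10.75

10.75


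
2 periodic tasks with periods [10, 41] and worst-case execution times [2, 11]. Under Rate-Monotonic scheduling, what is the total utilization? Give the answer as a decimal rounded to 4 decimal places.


Compute individual utilizations (exact fractions):
  Task 1: C/T = 2/10 = 1/5 (approx. 0.2)
  Task 2: C/T = 11/41 (approx. 0.2683)
Total utilization U = 1/5 + 11/41 = 96/205
Rounded to 4 decimal places: U = 0.4683
RM (Liu & Layland) bound for 2 tasks = 0.828427; compare with U = 96/205 (approx. 0.468293)
U <= bound, so schedulable by RM sufficient condition.

0.4683


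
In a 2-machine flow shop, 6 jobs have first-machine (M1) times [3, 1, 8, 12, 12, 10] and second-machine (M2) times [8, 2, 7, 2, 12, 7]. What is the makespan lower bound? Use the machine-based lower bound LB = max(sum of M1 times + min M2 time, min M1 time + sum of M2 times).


LB1 = sum(M1 times) + min(M2 times) = 46 + 2 = 48
LB2 = min(M1 times) + sum(M2 times) = 1 + 38 = 39
Lower bound = max(LB1, LB2) = max(48, 39) = 48

48


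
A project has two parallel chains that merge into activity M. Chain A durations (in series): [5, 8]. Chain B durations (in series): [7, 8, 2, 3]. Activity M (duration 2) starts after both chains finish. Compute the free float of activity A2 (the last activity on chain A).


ES(A2) = sum of predecessors on chain A = 5
EF(A2) = ES + duration = 5 + 8 = 13
Successor of A2 is M. ES(M) = max(sum(A), sum(B)) = max(13, 20) = 20
Free float = ES(successor) - EF(current) = 20 - 13 = 7

7


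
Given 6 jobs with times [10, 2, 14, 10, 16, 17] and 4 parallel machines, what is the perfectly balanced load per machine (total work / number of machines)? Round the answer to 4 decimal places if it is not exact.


Total processing time = 10 + 2 + 14 + 10 + 16 + 17 = 69
Number of machines = 4
Ideal balanced load = 69 / 4 = 17.25

17.25


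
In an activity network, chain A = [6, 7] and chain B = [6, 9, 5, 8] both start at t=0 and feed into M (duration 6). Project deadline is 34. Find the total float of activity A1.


Forward pass: ES(A1) = sum of predecessors on chain A = 0
EF = ES + duration = 0 + 6 = 6
Backward pass: LF(M) = deadline = 34; LS(M) = 34 - 6 = 28
LF(A1) = LS(M) - sum(successors on chain A) = 28 - 7 = 21
LS = LF - duration = 21 - 6 = 15
Total float = LS - ES = 15 - 0 = 15

15


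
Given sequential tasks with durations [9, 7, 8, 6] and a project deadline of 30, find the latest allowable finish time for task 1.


LF(activity 1) = deadline - sum of successor durations
Successors: activities 2 through 4 with durations [7, 8, 6]
Sum of successor durations = 21
LF = 30 - 21 = 9

9


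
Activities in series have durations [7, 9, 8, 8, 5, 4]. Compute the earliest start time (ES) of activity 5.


Activity 5 starts after activities 1 through 4 complete.
Predecessor durations: [7, 9, 8, 8]
ES = 7 + 9 + 8 + 8 = 32

32


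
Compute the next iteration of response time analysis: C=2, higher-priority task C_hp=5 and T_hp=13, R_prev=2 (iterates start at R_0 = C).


R_next = C + ceil(R_prev / T_hp) * C_hp
ceil(2 / 13) = ceil(0.1538) = 1
Interference = 1 * 5 = 5
R_next = 2 + 5 = 7

7


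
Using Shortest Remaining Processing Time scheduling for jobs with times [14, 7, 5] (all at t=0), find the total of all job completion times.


Since all jobs arrive at t=0, SRPT equals SPT ordering.
SPT order: [5, 7, 14]
Completion times:
  Job 1: p=5, C=5
  Job 2: p=7, C=12
  Job 3: p=14, C=26
Total completion time = 5 + 12 + 26 = 43

43


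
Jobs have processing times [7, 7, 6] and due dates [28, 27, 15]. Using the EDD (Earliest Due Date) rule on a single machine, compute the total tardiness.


Sort by due date (EDD order): [(6, 15), (7, 27), (7, 28)]
Compute completion times and tardiness:
  Job 1: p=6, d=15, C=6, tardiness=max(0,6-15)=0
  Job 2: p=7, d=27, C=13, tardiness=max(0,13-27)=0
  Job 3: p=7, d=28, C=20, tardiness=max(0,20-28)=0
Total tardiness = 0

0


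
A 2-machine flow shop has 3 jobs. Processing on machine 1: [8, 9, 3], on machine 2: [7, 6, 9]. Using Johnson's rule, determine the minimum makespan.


Apply Johnson's rule:
  Group 1 (a <= b): [(3, 3, 9)]
  Group 2 (a > b): [(1, 8, 7), (2, 9, 6)]
Optimal job order: [3, 1, 2]
Schedule:
  Job 3: M1 done at 3, M2 done at 12
  Job 1: M1 done at 11, M2 done at 19
  Job 2: M1 done at 20, M2 done at 26
Makespan = 26

26


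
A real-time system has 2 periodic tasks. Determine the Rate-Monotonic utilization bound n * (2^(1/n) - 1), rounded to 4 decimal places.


Compute 2^(1/2) = 1.4142135624
Subtract 1: 1.4142135624 - 1 = 0.4142135624
Multiply by n: 2 * 0.4142135624 = 0.8284271248
Round to 4 dp: 0.8284

0.8284


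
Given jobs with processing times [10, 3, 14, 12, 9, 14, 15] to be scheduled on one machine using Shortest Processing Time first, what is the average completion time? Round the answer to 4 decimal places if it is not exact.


Sort jobs by processing time (SPT order): [3, 9, 10, 12, 14, 14, 15]
Compute completion times sequentially:
  Job 1: processing = 3, completes at 3
  Job 2: processing = 9, completes at 12
  Job 3: processing = 10, completes at 22
  Job 4: processing = 12, completes at 34
  Job 5: processing = 14, completes at 48
  Job 6: processing = 14, completes at 62
  Job 7: processing = 15, completes at 77
Sum of completion times = 258
Average completion time = 258/7 = 36.8571

36.8571


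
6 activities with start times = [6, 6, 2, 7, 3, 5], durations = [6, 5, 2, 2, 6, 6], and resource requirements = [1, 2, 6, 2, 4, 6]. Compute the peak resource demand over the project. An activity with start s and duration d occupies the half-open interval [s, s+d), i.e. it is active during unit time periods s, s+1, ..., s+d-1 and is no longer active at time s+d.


Each activity i is active on [start_i, start_i + duration_i).
Compute total resource usage per time slot:
  t=0: active resources = [], total = 0
  t=1: active resources = [], total = 0
  t=2: active resources = [6], total = 6
  t=3: active resources = [6, 4], total = 10
  t=4: active resources = [4], total = 4
  t=5: active resources = [4, 6], total = 10
  t=6: active resources = [1, 2, 4, 6], total = 13
  t=7: active resources = [1, 2, 2, 4, 6], total = 15
  t=8: active resources = [1, 2, 2, 4, 6], total = 15
  t=9: active resources = [1, 2, 6], total = 9
  t=10: active resources = [1, 2, 6], total = 9
  t=11: active resources = [1], total = 1
Peak resource demand = 15

15


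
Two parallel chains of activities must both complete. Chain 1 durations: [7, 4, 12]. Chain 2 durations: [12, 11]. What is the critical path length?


Path A total = 7 + 4 + 12 = 23
Path B total = 12 + 11 = 23
Critical path = longest path = max(23, 23) = 23

23


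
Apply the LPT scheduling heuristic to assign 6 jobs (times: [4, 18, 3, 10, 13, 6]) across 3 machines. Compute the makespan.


Sort jobs in decreasing order (LPT): [18, 13, 10, 6, 4, 3]
Assign each job to the least loaded machine:
  Machine 1: jobs [18], load = 18
  Machine 2: jobs [13, 4], load = 17
  Machine 3: jobs [10, 6, 3], load = 19
Makespan = max load = 19

19


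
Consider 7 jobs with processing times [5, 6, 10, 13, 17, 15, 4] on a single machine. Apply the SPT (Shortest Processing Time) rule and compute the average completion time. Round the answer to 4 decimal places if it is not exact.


Sort jobs by processing time (SPT order): [4, 5, 6, 10, 13, 15, 17]
Compute completion times sequentially:
  Job 1: processing = 4, completes at 4
  Job 2: processing = 5, completes at 9
  Job 3: processing = 6, completes at 15
  Job 4: processing = 10, completes at 25
  Job 5: processing = 13, completes at 38
  Job 6: processing = 15, completes at 53
  Job 7: processing = 17, completes at 70
Sum of completion times = 214
Average completion time = 214/7 = 30.5714

30.5714


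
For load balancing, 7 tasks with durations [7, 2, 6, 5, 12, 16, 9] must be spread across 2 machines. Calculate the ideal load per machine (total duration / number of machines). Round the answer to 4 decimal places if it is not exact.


Total processing time = 7 + 2 + 6 + 5 + 12 + 16 + 9 = 57
Number of machines = 2
Ideal balanced load = 57 / 2 = 28.5

28.5


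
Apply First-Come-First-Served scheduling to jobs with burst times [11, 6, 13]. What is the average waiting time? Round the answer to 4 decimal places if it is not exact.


FCFS order (as given): [11, 6, 13]
Waiting times:
  Job 1: wait = 0
  Job 2: wait = 11
  Job 3: wait = 17
Sum of waiting times = 28
Average waiting time = 28/3 = 9.3333

9.3333


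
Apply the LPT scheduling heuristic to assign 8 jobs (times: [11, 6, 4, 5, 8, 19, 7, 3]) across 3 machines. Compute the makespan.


Sort jobs in decreasing order (LPT): [19, 11, 8, 7, 6, 5, 4, 3]
Assign each job to the least loaded machine:
  Machine 1: jobs [19, 3], load = 22
  Machine 2: jobs [11, 6, 4], load = 21
  Machine 3: jobs [8, 7, 5], load = 20
Makespan = max load = 22

22


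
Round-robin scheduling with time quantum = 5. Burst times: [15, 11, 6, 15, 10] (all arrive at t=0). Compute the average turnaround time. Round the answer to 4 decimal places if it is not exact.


Time quantum = 5
Execution trace:
  J1 runs 5 units, time = 5
  J2 runs 5 units, time = 10
  J3 runs 5 units, time = 15
  J4 runs 5 units, time = 20
  J5 runs 5 units, time = 25
  J1 runs 5 units, time = 30
  J2 runs 5 units, time = 35
  J3 runs 1 units, time = 36
  J4 runs 5 units, time = 41
  J5 runs 5 units, time = 46
  J1 runs 5 units, time = 51
  J2 runs 1 units, time = 52
  J4 runs 5 units, time = 57
Finish times: [51, 52, 36, 57, 46]
Average turnaround = 242/5 = 48.4

48.4


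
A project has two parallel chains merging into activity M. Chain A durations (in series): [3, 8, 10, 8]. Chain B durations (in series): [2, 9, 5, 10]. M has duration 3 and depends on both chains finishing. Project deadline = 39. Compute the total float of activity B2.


Forward pass: ES(B2) = sum of predecessors on chain B = 2
EF = ES + duration = 2 + 9 = 11
Backward pass: LF(M) = deadline = 39; LS(M) = 39 - 3 = 36
LF(B2) = LS(M) - sum(successors on chain B) = 36 - 15 = 21
LS = LF - duration = 21 - 9 = 12
Total float = LS - ES = 12 - 2 = 10

10


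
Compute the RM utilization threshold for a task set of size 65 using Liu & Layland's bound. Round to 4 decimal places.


Compute 2^(1/65) = 1.0107208638
Subtract 1: 1.0107208638 - 1 = 0.0107208638
Multiply by n: 65 * 0.0107208638 = 0.6968561470
Round to 4 dp: 0.6969

0.6969


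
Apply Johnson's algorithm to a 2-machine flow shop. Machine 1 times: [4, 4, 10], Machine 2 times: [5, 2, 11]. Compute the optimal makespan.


Apply Johnson's rule:
  Group 1 (a <= b): [(1, 4, 5), (3, 10, 11)]
  Group 2 (a > b): [(2, 4, 2)]
Optimal job order: [1, 3, 2]
Schedule:
  Job 1: M1 done at 4, M2 done at 9
  Job 3: M1 done at 14, M2 done at 25
  Job 2: M1 done at 18, M2 done at 27
Makespan = 27

27


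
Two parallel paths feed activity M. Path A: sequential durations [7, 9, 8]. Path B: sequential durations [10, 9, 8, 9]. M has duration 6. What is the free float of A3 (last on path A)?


ES(A3) = sum of predecessors on chain A = 16
EF(A3) = ES + duration = 16 + 8 = 24
Successor of A3 is M. ES(M) = max(sum(A), sum(B)) = max(24, 36) = 36
Free float = ES(successor) - EF(current) = 36 - 24 = 12

12


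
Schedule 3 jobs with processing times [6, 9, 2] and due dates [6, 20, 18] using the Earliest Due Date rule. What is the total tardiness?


Sort by due date (EDD order): [(6, 6), (2, 18), (9, 20)]
Compute completion times and tardiness:
  Job 1: p=6, d=6, C=6, tardiness=max(0,6-6)=0
  Job 2: p=2, d=18, C=8, tardiness=max(0,8-18)=0
  Job 3: p=9, d=20, C=17, tardiness=max(0,17-20)=0
Total tardiness = 0

0


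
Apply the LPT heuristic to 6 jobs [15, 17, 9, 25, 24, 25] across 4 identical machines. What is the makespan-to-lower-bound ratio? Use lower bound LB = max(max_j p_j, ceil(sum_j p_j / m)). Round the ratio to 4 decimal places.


LPT order: [25, 25, 24, 17, 15, 9]
Machine loads after assignment: [25, 25, 33, 32]
LPT makespan = 33
Lower bound = max(max_job, ceil(total/4)) = max(25, 29) = 29
Ratio = 33 / 29 = 1.1379

1.1379


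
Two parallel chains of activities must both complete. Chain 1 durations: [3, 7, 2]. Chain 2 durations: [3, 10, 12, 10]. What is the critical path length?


Path A total = 3 + 7 + 2 = 12
Path B total = 3 + 10 + 12 + 10 = 35
Critical path = longest path = max(12, 35) = 35

35


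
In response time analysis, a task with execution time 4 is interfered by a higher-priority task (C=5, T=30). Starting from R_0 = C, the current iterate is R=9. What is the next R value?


R_next = C + ceil(R_prev / T_hp) * C_hp
ceil(9 / 30) = ceil(0.3) = 1
Interference = 1 * 5 = 5
R_next = 4 + 5 = 9
R_next = R_prev, so the iteration has converged (response time = 9).

9


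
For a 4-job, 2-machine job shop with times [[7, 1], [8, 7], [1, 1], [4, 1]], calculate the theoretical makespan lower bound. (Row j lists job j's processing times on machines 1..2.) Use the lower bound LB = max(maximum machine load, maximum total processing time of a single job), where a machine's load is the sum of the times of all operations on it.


Machine loads:
  Machine 1: 7 + 8 + 1 + 4 = 20
  Machine 2: 1 + 7 + 1 + 1 = 10
Max machine load = 20
Job totals:
  Job 1: 8
  Job 2: 15
  Job 3: 2
  Job 4: 5
Max job total = 15
Lower bound = max(20, 15) = 20

20


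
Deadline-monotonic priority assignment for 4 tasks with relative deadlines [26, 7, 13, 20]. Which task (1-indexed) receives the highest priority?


Sort tasks by relative deadline (ascending):
  Task 2: deadline = 7
  Task 3: deadline = 13
  Task 4: deadline = 20
  Task 1: deadline = 26
Priority order (highest first): [2, 3, 4, 1]
Highest priority task = 2

2


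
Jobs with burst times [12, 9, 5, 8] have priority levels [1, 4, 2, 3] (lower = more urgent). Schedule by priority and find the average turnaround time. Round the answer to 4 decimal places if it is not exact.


Sort by priority (ascending = highest first):
Order: [(1, 12), (2, 5), (3, 8), (4, 9)]
Completion times:
  Priority 1, burst=12, C=12
  Priority 2, burst=5, C=17
  Priority 3, burst=8, C=25
  Priority 4, burst=9, C=34
Average turnaround = 88/4 = 22.0

22.0


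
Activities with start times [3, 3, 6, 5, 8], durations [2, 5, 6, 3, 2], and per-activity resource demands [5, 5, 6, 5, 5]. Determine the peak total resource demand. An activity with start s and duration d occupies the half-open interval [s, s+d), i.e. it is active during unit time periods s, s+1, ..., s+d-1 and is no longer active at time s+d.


Each activity i is active on [start_i, start_i + duration_i).
Compute total resource usage per time slot:
  t=0: active resources = [], total = 0
  t=1: active resources = [], total = 0
  t=2: active resources = [], total = 0
  t=3: active resources = [5, 5], total = 10
  t=4: active resources = [5, 5], total = 10
  t=5: active resources = [5, 5], total = 10
  t=6: active resources = [5, 6, 5], total = 16
  t=7: active resources = [5, 6, 5], total = 16
  t=8: active resources = [6, 5], total = 11
  t=9: active resources = [6, 5], total = 11
  t=10: active resources = [6], total = 6
  t=11: active resources = [6], total = 6
Peak resource demand = 16

16


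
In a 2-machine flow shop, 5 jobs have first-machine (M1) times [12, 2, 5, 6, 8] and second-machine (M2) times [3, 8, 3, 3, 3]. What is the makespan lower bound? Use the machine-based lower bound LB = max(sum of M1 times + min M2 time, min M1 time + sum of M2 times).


LB1 = sum(M1 times) + min(M2 times) = 33 + 3 = 36
LB2 = min(M1 times) + sum(M2 times) = 2 + 20 = 22
Lower bound = max(LB1, LB2) = max(36, 22) = 36

36


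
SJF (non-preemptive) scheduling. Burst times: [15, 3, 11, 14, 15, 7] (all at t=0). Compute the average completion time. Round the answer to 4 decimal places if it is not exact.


SJF order (ascending): [3, 7, 11, 14, 15, 15]
Completion times:
  Job 1: burst=3, C=3
  Job 2: burst=7, C=10
  Job 3: burst=11, C=21
  Job 4: burst=14, C=35
  Job 5: burst=15, C=50
  Job 6: burst=15, C=65
Average completion = 184/6 = 30.6667

30.6667


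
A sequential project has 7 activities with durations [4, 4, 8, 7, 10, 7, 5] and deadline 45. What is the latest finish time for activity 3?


LF(activity 3) = deadline - sum of successor durations
Successors: activities 4 through 7 with durations [7, 10, 7, 5]
Sum of successor durations = 29
LF = 45 - 29 = 16

16


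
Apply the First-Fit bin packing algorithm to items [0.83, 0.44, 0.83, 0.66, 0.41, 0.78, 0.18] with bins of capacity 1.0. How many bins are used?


Place items sequentially using First-Fit:
  Item 0.83 -> new Bin 1
  Item 0.44 -> new Bin 2
  Item 0.83 -> new Bin 3
  Item 0.66 -> new Bin 4
  Item 0.41 -> Bin 2 (now 0.85)
  Item 0.78 -> new Bin 5
  Item 0.18 -> Bin 4 (now 0.84)
Total bins used = 5

5


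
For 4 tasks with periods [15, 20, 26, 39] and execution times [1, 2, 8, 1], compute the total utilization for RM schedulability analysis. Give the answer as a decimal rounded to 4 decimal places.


Compute individual utilizations (exact fractions):
  Task 1: C/T = 1/15 (approx. 0.0667)
  Task 2: C/T = 2/20 = 1/10 (approx. 0.1)
  Task 3: C/T = 8/26 = 4/13 (approx. 0.3077)
  Task 4: C/T = 1/39 (approx. 0.0256)
Total utilization U = 1/15 + 1/10 + 4/13 + 1/39 = 1/2
Rounded to 4 decimal places: U = 0.5000
RM (Liu & Layland) bound for 4 tasks = 0.756828; compare with U = 1/2 (approx. 0.500000)
U <= bound, so schedulable by RM sufficient condition.

0.5000


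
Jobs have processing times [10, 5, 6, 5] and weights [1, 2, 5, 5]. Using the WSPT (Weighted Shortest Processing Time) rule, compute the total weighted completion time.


Compute p/w ratios and sort ascending (WSPT): [(5, 5), (6, 5), (5, 2), (10, 1)]
Compute weighted completion times:
  Job (p=5,w=5): C=5, w*C=5*5=25
  Job (p=6,w=5): C=11, w*C=5*11=55
  Job (p=5,w=2): C=16, w*C=2*16=32
  Job (p=10,w=1): C=26, w*C=1*26=26
Total weighted completion time = 138

138


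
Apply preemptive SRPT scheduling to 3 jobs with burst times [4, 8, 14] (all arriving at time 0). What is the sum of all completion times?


Since all jobs arrive at t=0, SRPT equals SPT ordering.
SPT order: [4, 8, 14]
Completion times:
  Job 1: p=4, C=4
  Job 2: p=8, C=12
  Job 3: p=14, C=26
Total completion time = 4 + 12 + 26 = 42

42


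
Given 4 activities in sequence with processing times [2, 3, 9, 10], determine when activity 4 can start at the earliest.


Activity 4 starts after activities 1 through 3 complete.
Predecessor durations: [2, 3, 9]
ES = 2 + 3 + 9 = 14

14


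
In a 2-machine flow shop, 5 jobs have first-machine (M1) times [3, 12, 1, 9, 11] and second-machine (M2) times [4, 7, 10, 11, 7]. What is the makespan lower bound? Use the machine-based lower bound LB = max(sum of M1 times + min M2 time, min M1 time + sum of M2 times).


LB1 = sum(M1 times) + min(M2 times) = 36 + 4 = 40
LB2 = min(M1 times) + sum(M2 times) = 1 + 39 = 40
Lower bound = max(LB1, LB2) = max(40, 40) = 40

40


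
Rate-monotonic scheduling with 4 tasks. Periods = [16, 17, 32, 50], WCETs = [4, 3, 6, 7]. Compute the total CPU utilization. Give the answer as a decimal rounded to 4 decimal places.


Compute individual utilizations (exact fractions):
  Task 1: C/T = 4/16 = 1/4 (approx. 0.25)
  Task 2: C/T = 3/17 (approx. 0.1765)
  Task 3: C/T = 6/32 = 3/16 (approx. 0.1875)
  Task 4: C/T = 7/50 (approx. 0.14)
Total utilization U = 1/4 + 3/17 + 3/16 + 7/50 = 5127/6800
Rounded to 4 decimal places: U = 0.7540
RM (Liu & Layland) bound for 4 tasks = 0.756828; compare with U = 5127/6800 (approx. 0.753971)
U <= bound, so schedulable by RM sufficient condition.

0.7540


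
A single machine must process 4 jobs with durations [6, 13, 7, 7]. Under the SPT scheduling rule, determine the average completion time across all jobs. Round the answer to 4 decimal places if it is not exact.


Sort jobs by processing time (SPT order): [6, 7, 7, 13]
Compute completion times sequentially:
  Job 1: processing = 6, completes at 6
  Job 2: processing = 7, completes at 13
  Job 3: processing = 7, completes at 20
  Job 4: processing = 13, completes at 33
Sum of completion times = 72
Average completion time = 72/4 = 18.0

18.0


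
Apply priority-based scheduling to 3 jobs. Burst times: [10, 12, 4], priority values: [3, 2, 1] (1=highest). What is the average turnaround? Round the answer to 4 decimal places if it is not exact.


Sort by priority (ascending = highest first):
Order: [(1, 4), (2, 12), (3, 10)]
Completion times:
  Priority 1, burst=4, C=4
  Priority 2, burst=12, C=16
  Priority 3, burst=10, C=26
Average turnaround = 46/3 = 15.3333

15.3333
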